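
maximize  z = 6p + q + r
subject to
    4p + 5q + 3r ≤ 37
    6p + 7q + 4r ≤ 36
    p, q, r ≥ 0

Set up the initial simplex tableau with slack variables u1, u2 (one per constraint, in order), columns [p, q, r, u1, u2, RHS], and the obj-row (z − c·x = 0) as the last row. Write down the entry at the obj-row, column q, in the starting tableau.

-1

The obj-row carries the negated objective coefficients: the q entry is -1.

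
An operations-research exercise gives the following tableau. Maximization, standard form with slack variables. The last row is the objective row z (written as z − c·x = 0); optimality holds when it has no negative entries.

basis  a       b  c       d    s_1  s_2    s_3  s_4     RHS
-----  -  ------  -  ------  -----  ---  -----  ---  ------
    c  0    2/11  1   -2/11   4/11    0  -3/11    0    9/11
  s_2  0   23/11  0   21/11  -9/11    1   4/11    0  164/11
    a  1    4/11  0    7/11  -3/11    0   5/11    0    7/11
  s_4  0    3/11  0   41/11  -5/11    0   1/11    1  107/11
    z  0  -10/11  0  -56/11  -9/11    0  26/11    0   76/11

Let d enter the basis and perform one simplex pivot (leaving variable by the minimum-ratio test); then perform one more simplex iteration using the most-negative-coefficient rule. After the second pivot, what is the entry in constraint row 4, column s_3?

Ratio test on column d — row 1: entry -2/11 ≤ 0; row 2: (164/11)/(21/11) = 164/21; row 3: (7/11)/(7/11) = 1; row 4: (107/11)/(41/11) = 107/41. Minimum is 1 at row 3 (a leaves); pivot element 7/11.
Divide row 3 by 7/11; eliminate column d from the other rows.
Second iteration: most negative z-row entry is -3 in column s_1, so s_1 enters.
Ratio test on column s_1 — row 1: 1/(2/7) = 7/2; row 2: entry 0 ≤ 0; row 3: entry -3/7 ≤ 0; row 4: 6/(8/7) = 21/4. Minimum is 7/2 at row 1 (c leaves); pivot element 2/7.
Divide row 1 by 2/7; eliminate column s_1 from the other rows.
After both pivots, the entry at constraint row 4, column s_3 is -2.

-2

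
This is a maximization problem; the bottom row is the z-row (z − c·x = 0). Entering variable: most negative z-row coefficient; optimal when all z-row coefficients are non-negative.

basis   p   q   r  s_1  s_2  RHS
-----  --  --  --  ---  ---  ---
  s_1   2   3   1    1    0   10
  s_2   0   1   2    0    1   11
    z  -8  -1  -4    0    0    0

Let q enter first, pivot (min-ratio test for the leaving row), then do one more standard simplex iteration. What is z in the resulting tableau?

Ratio test on column q — row 1: 10/3 = 10/3; row 2: 11/1 = 11. Minimum is 10/3 at row 1 (s_1 leaves); pivot element 3.
Pivot on row 1; the z-row RHS becomes 0 − (-1)·(10/3) = 10/3.
Next entering variable (most negative z-row entry -22/3): p.
Ratio test on column p — row 1: (10/3)/(2/3) = 5; row 2: entry -2/3 ≤ 0. Minimum is 5 at row 1 (q leaves); pivot element 2/3.
After the second pivot the z-row RHS is 10/3 − (-22/3)·5 = 40.

40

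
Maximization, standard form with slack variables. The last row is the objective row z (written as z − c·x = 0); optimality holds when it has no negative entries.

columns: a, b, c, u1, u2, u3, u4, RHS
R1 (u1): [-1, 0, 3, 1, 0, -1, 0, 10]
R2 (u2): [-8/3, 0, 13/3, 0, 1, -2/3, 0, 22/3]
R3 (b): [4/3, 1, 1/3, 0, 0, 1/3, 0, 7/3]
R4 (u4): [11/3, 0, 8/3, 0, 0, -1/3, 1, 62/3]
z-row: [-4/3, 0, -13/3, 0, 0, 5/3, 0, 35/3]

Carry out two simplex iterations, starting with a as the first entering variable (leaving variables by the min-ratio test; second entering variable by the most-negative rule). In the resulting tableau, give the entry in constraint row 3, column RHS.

Ratio test on column a — row 1: entry -1 ≤ 0; row 2: entry -8/3 ≤ 0; row 3: (7/3)/(4/3) = 7/4; row 4: (62/3)/(11/3) = 62/11. Minimum is 7/4 at row 3 (b leaves); pivot element 4/3.
Divide row 3 by 4/3; eliminate column a from the other rows.
Second iteration: most negative z-row entry is -4 in column c, so c enters.
Ratio test on column c — row 1: (47/4)/(13/4) = 47/13; row 2: 12/5 = 12/5; row 3: (7/4)/(1/4) = 7; row 4: (57/4)/(7/4) = 57/7. Minimum is 12/5 at row 2 (u2 leaves); pivot element 5.
Divide row 2 by 5; eliminate column c from the other rows.
After both pivots, the entry at constraint row 3, column RHS is 23/20.

23/20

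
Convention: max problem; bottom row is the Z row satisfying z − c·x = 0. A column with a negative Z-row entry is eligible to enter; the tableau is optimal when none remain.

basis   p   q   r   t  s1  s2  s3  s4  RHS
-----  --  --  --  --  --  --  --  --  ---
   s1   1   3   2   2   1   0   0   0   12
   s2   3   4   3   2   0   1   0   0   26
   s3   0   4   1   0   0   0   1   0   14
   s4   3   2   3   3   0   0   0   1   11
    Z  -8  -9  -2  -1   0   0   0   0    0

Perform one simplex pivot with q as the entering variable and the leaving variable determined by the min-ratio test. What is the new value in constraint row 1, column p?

Ratio test on column q — row 1: 12/3 = 4; row 2: 26/4 = 13/2; row 3: 14/4 = 7/2; row 4: 11/2 = 11/2. Minimum is 7/2 at row 3 (s3 leaves); pivot element 4.
Divide row 3 by 4; eliminate column q from the other rows.
Row 1 update in column p: 1 − 3·0 = 1.

1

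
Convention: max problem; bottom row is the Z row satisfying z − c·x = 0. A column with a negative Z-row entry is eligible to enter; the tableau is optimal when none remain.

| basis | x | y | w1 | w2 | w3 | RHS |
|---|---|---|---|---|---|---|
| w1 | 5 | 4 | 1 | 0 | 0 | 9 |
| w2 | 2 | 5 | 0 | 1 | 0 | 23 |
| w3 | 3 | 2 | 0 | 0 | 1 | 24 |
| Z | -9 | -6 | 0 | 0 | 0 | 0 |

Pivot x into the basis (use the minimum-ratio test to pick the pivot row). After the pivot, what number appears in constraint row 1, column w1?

1/5

Ratio test on column x — row 1: 9/5 = 9/5; row 2: 23/2 = 23/2; row 3: 24/3 = 8. Minimum is 9/5 at row 1 (w1 leaves); pivot element 5.
Divide row 1 by 5; eliminate column x from the other rows.
In the new row 1, the w1 entry is the old entry divided by the pivot: 1/5 = 1/5.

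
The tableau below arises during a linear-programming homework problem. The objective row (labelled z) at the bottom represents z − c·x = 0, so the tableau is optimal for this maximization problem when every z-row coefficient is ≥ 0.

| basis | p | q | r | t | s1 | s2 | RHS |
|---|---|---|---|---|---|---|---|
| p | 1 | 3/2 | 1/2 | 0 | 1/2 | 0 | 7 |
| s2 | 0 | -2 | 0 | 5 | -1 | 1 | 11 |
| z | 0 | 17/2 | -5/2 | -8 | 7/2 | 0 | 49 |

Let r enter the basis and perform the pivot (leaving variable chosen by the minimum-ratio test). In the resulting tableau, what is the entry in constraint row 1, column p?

Ratio test on column r — row 1: 7/(1/2) = 14; row 2: entry 0 ≤ 0. Minimum is 14 at row 1 (p leaves); pivot element 1/2.
Divide row 1 by 1/2; eliminate column r from the other rows.
In the new row 1, the p entry is the old entry divided by the pivot: 1/(1/2) = 2.

2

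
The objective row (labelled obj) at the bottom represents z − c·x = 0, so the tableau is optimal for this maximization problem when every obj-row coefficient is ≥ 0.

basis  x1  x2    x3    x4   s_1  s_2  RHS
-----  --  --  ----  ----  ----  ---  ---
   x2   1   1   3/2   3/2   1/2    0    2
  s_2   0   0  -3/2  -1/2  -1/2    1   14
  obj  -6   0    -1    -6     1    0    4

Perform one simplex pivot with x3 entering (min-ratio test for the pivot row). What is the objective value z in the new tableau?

16/3

Ratio test on column x3 — row 1: 2/(3/2) = 4/3; row 2: entry -3/2 ≤ 0. Minimum is 4/3 at row 1 (x2 leaves); pivot element 3/2.
Pivot on row 1; the obj-row RHS becomes 4 − (-1)·(4/3) = 16/3.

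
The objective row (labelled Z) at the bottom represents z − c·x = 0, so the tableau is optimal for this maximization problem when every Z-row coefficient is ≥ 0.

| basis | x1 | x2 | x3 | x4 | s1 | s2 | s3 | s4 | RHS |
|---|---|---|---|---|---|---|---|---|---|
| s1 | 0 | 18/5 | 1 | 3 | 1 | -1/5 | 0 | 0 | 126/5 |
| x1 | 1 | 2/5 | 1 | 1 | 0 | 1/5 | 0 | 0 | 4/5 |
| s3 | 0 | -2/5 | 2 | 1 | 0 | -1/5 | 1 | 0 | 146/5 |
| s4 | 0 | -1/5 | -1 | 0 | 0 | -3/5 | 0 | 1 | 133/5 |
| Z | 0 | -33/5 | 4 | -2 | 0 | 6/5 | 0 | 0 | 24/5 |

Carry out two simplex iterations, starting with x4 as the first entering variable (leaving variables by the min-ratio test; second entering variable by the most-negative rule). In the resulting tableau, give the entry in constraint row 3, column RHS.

30

Ratio test on column x4 — row 1: (126/5)/3 = 42/5; row 2: (4/5)/1 = 4/5; row 3: (146/5)/1 = 146/5; row 4: entry 0 ≤ 0. Minimum is 4/5 at row 2 (x1 leaves); pivot element 1.
Divide row 2 by 1; eliminate column x4 from the other rows.
Second iteration: most negative Z-row entry is -29/5 in column x2, so x2 enters.
Ratio test on column x2 — row 1: (114/5)/(12/5) = 19/2; row 2: (4/5)/(2/5) = 2; row 3: entry -4/5 ≤ 0; row 4: entry -1/5 ≤ 0. Minimum is 2 at row 2 (x4 leaves); pivot element 2/5.
Divide row 2 by 2/5; eliminate column x2 from the other rows.
After both pivots, the entry at constraint row 3, column RHS is 30.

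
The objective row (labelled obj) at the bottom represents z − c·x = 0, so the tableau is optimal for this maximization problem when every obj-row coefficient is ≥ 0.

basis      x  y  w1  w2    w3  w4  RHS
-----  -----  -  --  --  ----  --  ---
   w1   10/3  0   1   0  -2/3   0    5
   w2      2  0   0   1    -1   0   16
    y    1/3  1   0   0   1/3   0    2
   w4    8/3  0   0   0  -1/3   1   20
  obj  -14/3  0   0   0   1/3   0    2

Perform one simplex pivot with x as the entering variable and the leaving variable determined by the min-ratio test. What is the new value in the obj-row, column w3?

-3/5

Ratio test on column x — row 1: 5/(10/3) = 3/2; row 2: 16/2 = 8; row 3: 2/(1/3) = 6; row 4: 20/(8/3) = 15/2. Minimum is 3/2 at row 1 (w1 leaves); pivot element 10/3.
Divide row 1 by 10/3; eliminate column x from the other rows.
obj-row update in column w3: 1/3 − (-14/3)·(-1/5) = -3/5.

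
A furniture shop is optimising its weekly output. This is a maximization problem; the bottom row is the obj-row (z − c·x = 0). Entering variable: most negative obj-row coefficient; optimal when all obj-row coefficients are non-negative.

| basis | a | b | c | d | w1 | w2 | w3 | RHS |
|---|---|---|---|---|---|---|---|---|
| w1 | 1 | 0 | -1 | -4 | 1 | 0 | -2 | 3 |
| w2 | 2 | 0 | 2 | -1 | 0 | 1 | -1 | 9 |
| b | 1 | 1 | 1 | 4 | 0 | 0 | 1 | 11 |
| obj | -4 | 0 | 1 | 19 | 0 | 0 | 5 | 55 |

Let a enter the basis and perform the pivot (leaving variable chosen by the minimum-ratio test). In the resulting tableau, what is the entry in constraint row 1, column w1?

Ratio test on column a — row 1: 3/1 = 3; row 2: 9/2 = 9/2; row 3: 11/1 = 11. Minimum is 3 at row 1 (w1 leaves); pivot element 1.
Divide row 1 by 1; eliminate column a from the other rows.
In the new row 1, the w1 entry is the old entry divided by the pivot: 1/1 = 1.

1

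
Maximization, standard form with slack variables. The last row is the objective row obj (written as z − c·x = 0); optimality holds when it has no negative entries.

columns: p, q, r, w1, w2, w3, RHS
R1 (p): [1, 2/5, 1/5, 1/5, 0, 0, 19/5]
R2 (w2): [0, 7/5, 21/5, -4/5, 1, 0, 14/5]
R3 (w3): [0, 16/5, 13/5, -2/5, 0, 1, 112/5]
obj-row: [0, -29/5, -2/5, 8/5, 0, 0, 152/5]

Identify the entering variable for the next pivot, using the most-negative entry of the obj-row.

q

Negative obj-row entries: q: -29/5, r: -2/5.
The most negative is -29/5 in column q, so q enters.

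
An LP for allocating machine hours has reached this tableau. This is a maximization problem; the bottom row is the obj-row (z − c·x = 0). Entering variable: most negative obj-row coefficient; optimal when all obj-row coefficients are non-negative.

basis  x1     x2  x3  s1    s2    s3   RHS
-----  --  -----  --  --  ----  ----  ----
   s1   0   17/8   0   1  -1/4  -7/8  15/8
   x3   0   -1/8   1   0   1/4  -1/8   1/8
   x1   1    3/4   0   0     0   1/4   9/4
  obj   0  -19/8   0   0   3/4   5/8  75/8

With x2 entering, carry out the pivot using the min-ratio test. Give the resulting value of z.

Ratio test on column x2 — row 1: (15/8)/(17/8) = 15/17; row 2: entry -1/8 ≤ 0; row 3: (9/4)/(3/4) = 3. Minimum is 15/17 at row 1 (s1 leaves); pivot element 17/8.
Pivot on row 1; the obj-row RHS becomes 75/8 − (-19/8)·(15/17) = 195/17.

195/17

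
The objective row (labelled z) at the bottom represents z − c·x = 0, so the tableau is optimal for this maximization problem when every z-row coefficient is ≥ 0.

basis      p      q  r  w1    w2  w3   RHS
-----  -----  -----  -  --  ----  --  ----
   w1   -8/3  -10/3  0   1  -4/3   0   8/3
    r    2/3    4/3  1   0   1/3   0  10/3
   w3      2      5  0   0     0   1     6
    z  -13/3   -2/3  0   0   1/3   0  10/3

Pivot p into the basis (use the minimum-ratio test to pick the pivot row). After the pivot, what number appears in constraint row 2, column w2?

Ratio test on column p — row 1: entry -8/3 ≤ 0; row 2: (10/3)/(2/3) = 5; row 3: 6/2 = 3. Minimum is 3 at row 3 (w3 leaves); pivot element 2.
Divide row 3 by 2; eliminate column p from the other rows.
Row 2 update in column w2: 1/3 − (2/3)·0 = 1/3.

1/3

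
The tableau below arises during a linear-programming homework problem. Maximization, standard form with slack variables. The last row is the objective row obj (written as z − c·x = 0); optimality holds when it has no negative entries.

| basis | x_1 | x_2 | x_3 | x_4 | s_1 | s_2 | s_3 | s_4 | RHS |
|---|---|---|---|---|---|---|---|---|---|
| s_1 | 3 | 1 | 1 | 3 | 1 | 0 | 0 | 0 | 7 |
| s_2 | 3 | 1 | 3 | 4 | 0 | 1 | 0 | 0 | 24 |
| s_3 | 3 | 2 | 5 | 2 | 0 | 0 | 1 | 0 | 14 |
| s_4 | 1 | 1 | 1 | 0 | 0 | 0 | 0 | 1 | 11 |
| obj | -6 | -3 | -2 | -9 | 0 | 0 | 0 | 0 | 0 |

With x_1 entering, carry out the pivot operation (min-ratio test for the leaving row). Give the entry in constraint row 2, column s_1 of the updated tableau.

-1

Ratio test on column x_1 — row 1: 7/3 = 7/3; row 2: 24/3 = 8; row 3: 14/3 = 14/3; row 4: 11/1 = 11. Minimum is 7/3 at row 1 (s_1 leaves); pivot element 3.
Divide row 1 by 3; eliminate column x_1 from the other rows.
Row 2 update in column s_1: 0 − 3·(1/3) = -1.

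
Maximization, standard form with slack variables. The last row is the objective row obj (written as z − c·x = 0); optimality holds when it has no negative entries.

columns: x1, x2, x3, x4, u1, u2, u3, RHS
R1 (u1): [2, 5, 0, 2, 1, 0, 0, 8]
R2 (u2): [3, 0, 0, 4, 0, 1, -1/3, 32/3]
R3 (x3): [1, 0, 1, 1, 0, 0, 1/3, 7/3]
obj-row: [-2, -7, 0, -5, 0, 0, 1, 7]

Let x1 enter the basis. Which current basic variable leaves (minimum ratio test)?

x3

Column x1 entries and ratios — u1: 8/2 = 4; u2: (32/3)/3 = 32/9; x3: (7/3)/1 = 7/3.
Smallest ratio is 7/3 in the row of x3, so x3 leaves.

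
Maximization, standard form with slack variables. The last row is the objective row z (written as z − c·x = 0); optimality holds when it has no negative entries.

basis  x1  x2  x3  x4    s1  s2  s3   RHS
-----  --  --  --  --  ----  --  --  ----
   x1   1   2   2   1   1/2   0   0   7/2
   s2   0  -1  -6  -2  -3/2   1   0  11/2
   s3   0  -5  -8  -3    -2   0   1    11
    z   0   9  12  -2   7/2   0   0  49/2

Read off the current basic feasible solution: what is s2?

s2 is basic (row 2); its value is the RHS of that row, 11/2.

11/2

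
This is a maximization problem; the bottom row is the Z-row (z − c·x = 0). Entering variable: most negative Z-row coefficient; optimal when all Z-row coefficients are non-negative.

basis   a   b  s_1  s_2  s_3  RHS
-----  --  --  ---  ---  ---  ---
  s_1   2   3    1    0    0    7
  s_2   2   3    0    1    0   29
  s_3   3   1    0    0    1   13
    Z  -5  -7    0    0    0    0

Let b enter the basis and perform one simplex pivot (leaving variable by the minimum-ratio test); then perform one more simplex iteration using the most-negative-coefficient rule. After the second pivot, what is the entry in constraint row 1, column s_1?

1/2

Ratio test on column b — row 1: 7/3 = 7/3; row 2: 29/3 = 29/3; row 3: 13/1 = 13. Minimum is 7/3 at row 1 (s_1 leaves); pivot element 3.
Divide row 1 by 3; eliminate column b from the other rows.
Second iteration: most negative Z-row entry is -1/3 in column a, so a enters.
Ratio test on column a — row 1: (7/3)/(2/3) = 7/2; row 2: entry 0 ≤ 0; row 3: (32/3)/(7/3) = 32/7. Minimum is 7/2 at row 1 (b leaves); pivot element 2/3.
Divide row 1 by 2/3; eliminate column a from the other rows.
After both pivots, the entry at constraint row 1, column s_1 is 1/2.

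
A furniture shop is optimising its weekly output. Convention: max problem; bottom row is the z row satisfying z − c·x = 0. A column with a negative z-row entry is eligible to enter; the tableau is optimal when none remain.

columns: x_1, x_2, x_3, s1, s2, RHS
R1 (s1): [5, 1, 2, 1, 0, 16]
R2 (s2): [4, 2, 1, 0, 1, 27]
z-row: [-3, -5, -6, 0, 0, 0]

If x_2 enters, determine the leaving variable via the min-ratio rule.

Column x_2 entries and ratios — s1: 16/1 = 16; s2: 27/2 = 27/2.
Smallest ratio is 27/2 in the row of s2, so s2 leaves.

s2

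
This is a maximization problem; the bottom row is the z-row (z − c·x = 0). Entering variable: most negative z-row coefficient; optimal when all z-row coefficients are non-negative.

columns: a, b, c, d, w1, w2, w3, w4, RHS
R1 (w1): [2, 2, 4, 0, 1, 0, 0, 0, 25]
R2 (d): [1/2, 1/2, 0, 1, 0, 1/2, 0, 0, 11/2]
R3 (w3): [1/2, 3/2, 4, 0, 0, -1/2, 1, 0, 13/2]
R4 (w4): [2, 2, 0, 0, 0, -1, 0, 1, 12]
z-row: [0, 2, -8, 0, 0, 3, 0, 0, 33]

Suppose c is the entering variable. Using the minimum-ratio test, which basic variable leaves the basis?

Column c entries and ratios — w1: 25/4 = 25/4; d: 0 ≤ 0, skip; w3: (13/2)/4 = 13/8; w4: 0 ≤ 0, skip.
Smallest ratio is 13/8 in the row of w3, so w3 leaves.

w3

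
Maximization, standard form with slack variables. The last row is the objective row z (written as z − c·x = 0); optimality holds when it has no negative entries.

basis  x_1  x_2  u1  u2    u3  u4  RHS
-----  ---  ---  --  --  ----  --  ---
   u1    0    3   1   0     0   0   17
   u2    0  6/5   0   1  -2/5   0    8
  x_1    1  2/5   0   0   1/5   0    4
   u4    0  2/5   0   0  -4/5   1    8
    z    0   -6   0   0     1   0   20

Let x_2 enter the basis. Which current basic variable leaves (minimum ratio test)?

u1

Column x_2 entries and ratios — u1: 17/3 = 17/3; u2: 8/(6/5) = 20/3; x_1: 4/(2/5) = 10; u4: 8/(2/5) = 20.
Smallest ratio is 17/3 in the row of u1, so u1 leaves.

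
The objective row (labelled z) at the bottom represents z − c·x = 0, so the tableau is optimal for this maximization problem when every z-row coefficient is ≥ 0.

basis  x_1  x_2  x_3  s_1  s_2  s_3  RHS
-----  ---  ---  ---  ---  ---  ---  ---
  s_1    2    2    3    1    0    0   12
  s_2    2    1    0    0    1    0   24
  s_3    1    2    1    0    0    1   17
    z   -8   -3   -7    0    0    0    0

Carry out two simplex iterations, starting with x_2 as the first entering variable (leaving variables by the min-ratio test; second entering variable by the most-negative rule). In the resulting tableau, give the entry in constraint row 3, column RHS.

Ratio test on column x_2 — row 1: 12/2 = 6; row 2: 24/1 = 24; row 3: 17/2 = 17/2. Minimum is 6 at row 1 (s_1 leaves); pivot element 2.
Divide row 1 by 2; eliminate column x_2 from the other rows.
Second iteration: most negative z-row entry is -5 in column x_1, so x_1 enters.
Ratio test on column x_1 — row 1: 6/1 = 6; row 2: 18/1 = 18; row 3: entry -1 ≤ 0. Minimum is 6 at row 1 (x_2 leaves); pivot element 1.
Divide row 1 by 1; eliminate column x_1 from the other rows.
After both pivots, the entry at constraint row 3, column RHS is 11.

11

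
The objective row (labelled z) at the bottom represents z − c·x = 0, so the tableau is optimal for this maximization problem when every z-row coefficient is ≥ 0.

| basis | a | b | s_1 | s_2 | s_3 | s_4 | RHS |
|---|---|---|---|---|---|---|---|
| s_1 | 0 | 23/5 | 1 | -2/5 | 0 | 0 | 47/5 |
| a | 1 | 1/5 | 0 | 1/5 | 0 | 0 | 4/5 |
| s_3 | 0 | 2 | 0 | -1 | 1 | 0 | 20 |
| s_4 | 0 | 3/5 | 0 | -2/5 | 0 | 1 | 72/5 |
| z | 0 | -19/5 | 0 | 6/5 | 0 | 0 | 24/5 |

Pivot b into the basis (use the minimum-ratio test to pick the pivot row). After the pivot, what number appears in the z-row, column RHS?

289/23

Ratio test on column b — row 1: (47/5)/(23/5) = 47/23; row 2: (4/5)/(1/5) = 4; row 3: 20/2 = 10; row 4: (72/5)/(3/5) = 24. Minimum is 47/23 at row 1 (s_1 leaves); pivot element 23/5.
Divide row 1 by 23/5; eliminate column b from the other rows.
z-row update in column RHS: 24/5 − (-19/5)·(47/23) = 289/23.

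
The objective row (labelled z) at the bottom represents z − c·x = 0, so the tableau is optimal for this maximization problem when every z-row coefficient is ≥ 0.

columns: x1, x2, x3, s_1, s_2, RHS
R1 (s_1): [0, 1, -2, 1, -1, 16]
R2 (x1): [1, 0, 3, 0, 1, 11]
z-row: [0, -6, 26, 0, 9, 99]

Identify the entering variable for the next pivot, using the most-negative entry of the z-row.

x2

Negative z-row entries: x2: -6.
The most negative is -6 in column x2, so x2 enters.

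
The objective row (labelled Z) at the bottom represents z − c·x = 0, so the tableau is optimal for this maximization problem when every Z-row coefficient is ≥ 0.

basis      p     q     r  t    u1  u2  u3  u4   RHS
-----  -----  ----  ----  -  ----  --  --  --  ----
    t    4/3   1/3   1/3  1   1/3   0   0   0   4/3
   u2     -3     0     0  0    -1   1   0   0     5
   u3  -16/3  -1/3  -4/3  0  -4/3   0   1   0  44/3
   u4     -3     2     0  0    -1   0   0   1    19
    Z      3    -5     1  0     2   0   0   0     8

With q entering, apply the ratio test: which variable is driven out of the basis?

t

Column q entries and ratios — t: (4/3)/(1/3) = 4; u2: 0 ≤ 0, skip; u3: -1/3 ≤ 0, skip; u4: 19/2 = 19/2.
Smallest ratio is 4 in the row of t, so t leaves.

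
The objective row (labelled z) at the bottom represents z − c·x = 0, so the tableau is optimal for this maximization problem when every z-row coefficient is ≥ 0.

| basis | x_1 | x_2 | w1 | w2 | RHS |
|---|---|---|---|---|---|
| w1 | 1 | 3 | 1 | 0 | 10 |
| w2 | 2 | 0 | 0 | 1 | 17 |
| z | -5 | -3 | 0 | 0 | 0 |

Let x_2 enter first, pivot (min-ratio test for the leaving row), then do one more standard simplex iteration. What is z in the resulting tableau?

Ratio test on column x_2 — row 1: 10/3 = 10/3; row 2: entry 0 ≤ 0. Minimum is 10/3 at row 1 (w1 leaves); pivot element 3.
Pivot on row 1; the z-row RHS becomes 0 − (-3)·(10/3) = 10.
Next entering variable (most negative z-row entry -4): x_1.
Ratio test on column x_1 — row 1: (10/3)/(1/3) = 10; row 2: 17/2 = 17/2. Minimum is 17/2 at row 2 (w2 leaves); pivot element 2.
After the second pivot the z-row RHS is 10 − (-4)·(17/2) = 44.

44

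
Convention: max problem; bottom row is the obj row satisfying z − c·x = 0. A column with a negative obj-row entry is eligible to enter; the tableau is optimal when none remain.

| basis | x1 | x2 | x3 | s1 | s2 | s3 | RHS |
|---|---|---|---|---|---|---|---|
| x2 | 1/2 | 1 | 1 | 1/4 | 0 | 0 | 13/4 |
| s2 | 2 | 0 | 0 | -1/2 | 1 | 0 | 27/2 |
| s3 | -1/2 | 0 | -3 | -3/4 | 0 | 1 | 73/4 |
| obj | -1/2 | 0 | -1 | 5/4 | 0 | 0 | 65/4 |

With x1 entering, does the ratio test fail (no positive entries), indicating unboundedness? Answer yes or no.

Column x1 has positive entries in row(s) 1, 2, so the ratio test bounds it — not unbounded.

no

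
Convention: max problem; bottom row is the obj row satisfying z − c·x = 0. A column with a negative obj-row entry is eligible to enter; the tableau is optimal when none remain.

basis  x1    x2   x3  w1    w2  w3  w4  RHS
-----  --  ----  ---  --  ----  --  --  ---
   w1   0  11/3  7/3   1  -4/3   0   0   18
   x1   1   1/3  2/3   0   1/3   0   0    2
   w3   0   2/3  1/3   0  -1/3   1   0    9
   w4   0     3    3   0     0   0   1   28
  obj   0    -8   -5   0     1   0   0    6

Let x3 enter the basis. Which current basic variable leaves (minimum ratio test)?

x1

Column x3 entries and ratios — w1: 18/(7/3) = 54/7; x1: 2/(2/3) = 3; w3: 9/(1/3) = 27; w4: 28/3 = 28/3.
Smallest ratio is 3 in the row of x1, so x1 leaves.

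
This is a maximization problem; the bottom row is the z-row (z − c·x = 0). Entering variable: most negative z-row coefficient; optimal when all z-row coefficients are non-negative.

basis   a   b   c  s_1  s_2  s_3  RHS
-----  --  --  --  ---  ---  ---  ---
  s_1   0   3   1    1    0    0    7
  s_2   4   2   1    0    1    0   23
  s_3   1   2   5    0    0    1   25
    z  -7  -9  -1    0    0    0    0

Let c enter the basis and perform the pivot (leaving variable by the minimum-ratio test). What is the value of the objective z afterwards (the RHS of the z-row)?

Ratio test on column c — row 1: 7/1 = 7; row 2: 23/1 = 23; row 3: 25/5 = 5. Minimum is 5 at row 3 (s_3 leaves); pivot element 5.
Pivot on row 3; the z-row RHS becomes 0 − (-1)·5 = 5.

5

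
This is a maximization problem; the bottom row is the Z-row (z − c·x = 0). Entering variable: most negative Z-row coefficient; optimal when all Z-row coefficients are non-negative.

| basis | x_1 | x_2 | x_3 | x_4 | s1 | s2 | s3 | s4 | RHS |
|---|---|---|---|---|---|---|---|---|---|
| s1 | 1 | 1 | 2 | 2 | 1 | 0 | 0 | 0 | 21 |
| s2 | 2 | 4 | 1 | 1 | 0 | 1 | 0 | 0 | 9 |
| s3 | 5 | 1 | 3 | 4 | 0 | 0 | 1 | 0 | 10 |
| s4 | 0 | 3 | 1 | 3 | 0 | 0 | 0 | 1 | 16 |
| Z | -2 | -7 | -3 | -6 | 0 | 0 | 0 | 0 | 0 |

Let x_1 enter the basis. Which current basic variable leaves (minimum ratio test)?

Column x_1 entries and ratios — s1: 21/1 = 21; s2: 9/2 = 9/2; s3: 10/5 = 2; s4: 0 ≤ 0, skip.
Smallest ratio is 2 in the row of s3, so s3 leaves.

s3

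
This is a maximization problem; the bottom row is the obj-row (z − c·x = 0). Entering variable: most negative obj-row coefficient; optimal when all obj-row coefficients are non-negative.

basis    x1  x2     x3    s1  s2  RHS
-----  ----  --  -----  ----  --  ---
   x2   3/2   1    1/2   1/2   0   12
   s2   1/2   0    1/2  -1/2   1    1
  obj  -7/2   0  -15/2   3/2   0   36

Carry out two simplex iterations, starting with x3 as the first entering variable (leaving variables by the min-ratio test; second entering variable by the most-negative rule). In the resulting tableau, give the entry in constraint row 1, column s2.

-1

Ratio test on column x3 — row 1: 12/(1/2) = 24; row 2: 1/(1/2) = 2. Minimum is 2 at row 2 (s2 leaves); pivot element 1/2.
Divide row 2 by 1/2; eliminate column x3 from the other rows.
Second iteration: most negative obj-row entry is -6 in column s1, so s1 enters.
Ratio test on column s1 — row 1: 11/1 = 11; row 2: entry -1 ≤ 0. Minimum is 11 at row 1 (x2 leaves); pivot element 1.
Divide row 1 by 1; eliminate column s1 from the other rows.
After both pivots, the entry at constraint row 1, column s2 is -1.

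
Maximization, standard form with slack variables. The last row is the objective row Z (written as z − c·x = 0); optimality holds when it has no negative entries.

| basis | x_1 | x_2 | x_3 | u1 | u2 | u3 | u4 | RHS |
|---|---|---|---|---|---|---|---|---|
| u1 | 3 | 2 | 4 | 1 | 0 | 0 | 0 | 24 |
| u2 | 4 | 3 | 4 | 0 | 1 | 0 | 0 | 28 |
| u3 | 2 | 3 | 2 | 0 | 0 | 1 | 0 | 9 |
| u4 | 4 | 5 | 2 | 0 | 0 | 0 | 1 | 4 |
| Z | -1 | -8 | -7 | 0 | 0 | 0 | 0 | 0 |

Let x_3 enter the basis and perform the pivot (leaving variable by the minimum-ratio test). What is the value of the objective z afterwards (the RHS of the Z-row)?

14

Ratio test on column x_3 — row 1: 24/4 = 6; row 2: 28/4 = 7; row 3: 9/2 = 9/2; row 4: 4/2 = 2. Minimum is 2 at row 4 (u4 leaves); pivot element 2.
Pivot on row 4; the Z-row RHS becomes 0 − (-7)·2 = 14.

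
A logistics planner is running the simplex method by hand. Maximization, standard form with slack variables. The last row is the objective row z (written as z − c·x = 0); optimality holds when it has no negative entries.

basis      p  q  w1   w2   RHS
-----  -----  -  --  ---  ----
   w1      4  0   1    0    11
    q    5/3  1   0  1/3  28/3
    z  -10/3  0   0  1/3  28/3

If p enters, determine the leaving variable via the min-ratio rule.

Column p entries and ratios — w1: 11/4 = 11/4; q: (28/3)/(5/3) = 28/5.
Smallest ratio is 11/4 in the row of w1, so w1 leaves.

w1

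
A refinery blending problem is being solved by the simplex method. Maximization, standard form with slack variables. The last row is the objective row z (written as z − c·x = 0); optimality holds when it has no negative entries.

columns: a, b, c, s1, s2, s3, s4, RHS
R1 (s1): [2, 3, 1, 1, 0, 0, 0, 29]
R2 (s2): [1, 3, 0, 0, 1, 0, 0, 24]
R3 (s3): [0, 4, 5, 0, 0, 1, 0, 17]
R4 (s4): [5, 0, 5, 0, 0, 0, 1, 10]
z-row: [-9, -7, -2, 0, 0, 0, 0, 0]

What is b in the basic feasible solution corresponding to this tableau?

b is not in the basis, so in the current basic feasible solution b = 0.

0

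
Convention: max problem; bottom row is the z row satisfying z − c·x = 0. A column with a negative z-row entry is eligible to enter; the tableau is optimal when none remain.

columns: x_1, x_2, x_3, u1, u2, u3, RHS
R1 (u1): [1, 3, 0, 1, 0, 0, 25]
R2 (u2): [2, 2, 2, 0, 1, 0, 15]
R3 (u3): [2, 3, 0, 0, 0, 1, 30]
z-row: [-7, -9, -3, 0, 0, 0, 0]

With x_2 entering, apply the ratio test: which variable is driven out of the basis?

u2

Column x_2 entries and ratios — u1: 25/3 = 25/3; u2: 15/2 = 15/2; u3: 30/3 = 10.
Smallest ratio is 15/2 in the row of u2, so u2 leaves.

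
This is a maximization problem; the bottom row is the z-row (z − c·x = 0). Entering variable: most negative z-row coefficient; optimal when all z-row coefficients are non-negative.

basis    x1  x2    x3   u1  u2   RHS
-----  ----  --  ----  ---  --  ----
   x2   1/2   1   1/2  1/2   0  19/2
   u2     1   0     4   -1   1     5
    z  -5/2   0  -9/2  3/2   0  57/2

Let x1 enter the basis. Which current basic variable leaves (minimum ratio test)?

Column x1 entries and ratios — x2: (19/2)/(1/2) = 19; u2: 5/1 = 5.
Smallest ratio is 5 in the row of u2, so u2 leaves.

u2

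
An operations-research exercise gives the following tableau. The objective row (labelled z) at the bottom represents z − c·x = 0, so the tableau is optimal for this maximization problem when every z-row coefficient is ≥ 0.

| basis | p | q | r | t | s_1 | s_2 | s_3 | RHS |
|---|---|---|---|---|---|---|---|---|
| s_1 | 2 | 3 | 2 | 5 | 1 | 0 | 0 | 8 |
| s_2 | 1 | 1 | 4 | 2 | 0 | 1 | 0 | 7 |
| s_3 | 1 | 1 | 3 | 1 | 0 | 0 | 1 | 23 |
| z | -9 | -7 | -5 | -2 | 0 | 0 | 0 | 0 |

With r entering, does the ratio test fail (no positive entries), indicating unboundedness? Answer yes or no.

Column r has positive entries in row(s) 1, 2, 3, so the ratio test bounds it — not unbounded.

no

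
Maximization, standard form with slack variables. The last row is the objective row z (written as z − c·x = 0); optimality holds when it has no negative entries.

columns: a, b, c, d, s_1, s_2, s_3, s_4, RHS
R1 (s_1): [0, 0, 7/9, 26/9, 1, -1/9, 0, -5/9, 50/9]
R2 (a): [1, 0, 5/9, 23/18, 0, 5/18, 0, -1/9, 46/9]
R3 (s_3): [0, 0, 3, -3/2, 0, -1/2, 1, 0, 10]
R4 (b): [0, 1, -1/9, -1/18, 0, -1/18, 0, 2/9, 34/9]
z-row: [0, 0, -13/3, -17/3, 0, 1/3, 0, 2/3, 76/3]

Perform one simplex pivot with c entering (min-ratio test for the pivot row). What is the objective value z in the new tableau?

358/9

Ratio test on column c — row 1: (50/9)/(7/9) = 50/7; row 2: (46/9)/(5/9) = 46/5; row 3: 10/3 = 10/3; row 4: entry -1/9 ≤ 0. Minimum is 10/3 at row 3 (s_3 leaves); pivot element 3.
Pivot on row 3; the z-row RHS becomes 76/3 − (-13/3)·(10/3) = 358/9.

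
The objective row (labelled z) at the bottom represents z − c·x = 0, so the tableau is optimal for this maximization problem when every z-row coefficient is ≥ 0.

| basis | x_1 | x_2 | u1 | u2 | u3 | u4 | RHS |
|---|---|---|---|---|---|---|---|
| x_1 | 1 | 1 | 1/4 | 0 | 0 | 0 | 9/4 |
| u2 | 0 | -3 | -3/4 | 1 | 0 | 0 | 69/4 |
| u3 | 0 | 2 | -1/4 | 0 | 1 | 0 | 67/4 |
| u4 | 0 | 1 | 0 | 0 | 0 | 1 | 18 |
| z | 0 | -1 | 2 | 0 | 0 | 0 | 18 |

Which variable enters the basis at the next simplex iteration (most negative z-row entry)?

Negative z-row entries: x_2: -1.
The most negative is -1 in column x_2, so x_2 enters.

x_2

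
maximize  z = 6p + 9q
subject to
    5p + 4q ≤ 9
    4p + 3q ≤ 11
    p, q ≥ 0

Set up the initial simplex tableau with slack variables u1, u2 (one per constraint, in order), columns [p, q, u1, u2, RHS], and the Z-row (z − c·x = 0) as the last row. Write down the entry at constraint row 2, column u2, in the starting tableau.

1

Slack u2 belongs to constraint 2; its column is the unit vector e_2, so the entry in row 2 is 1.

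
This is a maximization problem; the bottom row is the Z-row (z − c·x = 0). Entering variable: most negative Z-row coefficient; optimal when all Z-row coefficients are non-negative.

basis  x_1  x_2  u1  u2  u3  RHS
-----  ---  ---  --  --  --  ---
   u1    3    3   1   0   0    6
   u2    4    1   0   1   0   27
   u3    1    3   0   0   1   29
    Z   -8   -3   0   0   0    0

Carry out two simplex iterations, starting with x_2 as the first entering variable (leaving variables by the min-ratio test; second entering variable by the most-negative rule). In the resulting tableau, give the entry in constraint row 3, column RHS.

Ratio test on column x_2 — row 1: 6/3 = 2; row 2: 27/1 = 27; row 3: 29/3 = 29/3. Minimum is 2 at row 1 (u1 leaves); pivot element 3.
Divide row 1 by 3; eliminate column x_2 from the other rows.
Second iteration: most negative Z-row entry is -5 in column x_1, so x_1 enters.
Ratio test on column x_1 — row 1: 2/1 = 2; row 2: 25/3 = 25/3; row 3: entry -2 ≤ 0. Minimum is 2 at row 1 (x_2 leaves); pivot element 1.
Divide row 1 by 1; eliminate column x_1 from the other rows.
After both pivots, the entry at constraint row 3, column RHS is 27.

27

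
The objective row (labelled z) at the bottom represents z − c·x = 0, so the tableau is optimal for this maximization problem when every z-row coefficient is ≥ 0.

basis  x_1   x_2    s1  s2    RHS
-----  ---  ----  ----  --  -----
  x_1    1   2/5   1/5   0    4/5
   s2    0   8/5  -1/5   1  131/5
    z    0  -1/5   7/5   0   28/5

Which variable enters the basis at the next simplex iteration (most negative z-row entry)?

x_2

Negative z-row entries: x_2: -1/5.
The most negative is -1/5 in column x_2, so x_2 enters.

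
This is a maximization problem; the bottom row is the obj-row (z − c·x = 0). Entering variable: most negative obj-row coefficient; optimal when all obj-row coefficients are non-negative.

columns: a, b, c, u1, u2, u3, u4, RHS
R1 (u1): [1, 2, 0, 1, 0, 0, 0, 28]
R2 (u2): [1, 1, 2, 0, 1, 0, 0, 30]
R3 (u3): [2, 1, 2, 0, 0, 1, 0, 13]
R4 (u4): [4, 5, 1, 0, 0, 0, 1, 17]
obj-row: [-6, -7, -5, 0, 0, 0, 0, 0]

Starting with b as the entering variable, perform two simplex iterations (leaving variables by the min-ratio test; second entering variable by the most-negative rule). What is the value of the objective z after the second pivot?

43

Ratio test on column b — row 1: 28/2 = 14; row 2: 30/1 = 30; row 3: 13/1 = 13; row 4: 17/5 = 17/5. Minimum is 17/5 at row 4 (u4 leaves); pivot element 5.
Pivot on row 4; the obj-row RHS becomes 0 − (-7)·(17/5) = 119/5.
Next entering variable (most negative obj-row entry -18/5): c.
Ratio test on column c — row 1: entry -2/5 ≤ 0; row 2: (133/5)/(9/5) = 133/9; row 3: (48/5)/(9/5) = 16/3; row 4: (17/5)/(1/5) = 17. Minimum is 16/3 at row 3 (u3 leaves); pivot element 9/5.
After the second pivot the obj-row RHS is 119/5 − (-18/5)·(16/3) = 43.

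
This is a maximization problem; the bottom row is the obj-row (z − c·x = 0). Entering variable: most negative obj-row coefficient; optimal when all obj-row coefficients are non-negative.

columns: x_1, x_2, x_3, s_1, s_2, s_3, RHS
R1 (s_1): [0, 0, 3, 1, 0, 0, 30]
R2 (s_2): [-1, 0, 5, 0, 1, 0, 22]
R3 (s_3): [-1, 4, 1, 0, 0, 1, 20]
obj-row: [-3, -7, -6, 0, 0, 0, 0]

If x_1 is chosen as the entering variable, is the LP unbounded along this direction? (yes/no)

yes

Every constraint-row entry in column x_1 is ≤ 0, so increasing x_1 is unbounded.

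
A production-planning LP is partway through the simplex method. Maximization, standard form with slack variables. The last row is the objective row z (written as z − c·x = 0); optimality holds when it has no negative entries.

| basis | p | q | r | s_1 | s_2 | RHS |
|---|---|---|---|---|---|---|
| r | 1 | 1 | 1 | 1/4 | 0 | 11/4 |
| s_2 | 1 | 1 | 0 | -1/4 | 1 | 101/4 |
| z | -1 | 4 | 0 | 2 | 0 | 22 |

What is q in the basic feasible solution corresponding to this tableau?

0

q is not in the basis, so in the current basic feasible solution q = 0.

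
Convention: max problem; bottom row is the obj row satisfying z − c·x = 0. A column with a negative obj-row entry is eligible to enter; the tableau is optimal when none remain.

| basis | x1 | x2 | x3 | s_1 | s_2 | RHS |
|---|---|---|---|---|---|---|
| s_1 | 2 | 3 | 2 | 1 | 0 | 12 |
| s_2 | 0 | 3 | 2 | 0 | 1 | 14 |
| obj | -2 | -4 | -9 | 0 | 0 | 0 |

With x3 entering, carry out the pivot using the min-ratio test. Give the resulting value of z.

54

Ratio test on column x3 — row 1: 12/2 = 6; row 2: 14/2 = 7. Minimum is 6 at row 1 (s_1 leaves); pivot element 2.
Pivot on row 1; the obj-row RHS becomes 0 − (-9)·6 = 54.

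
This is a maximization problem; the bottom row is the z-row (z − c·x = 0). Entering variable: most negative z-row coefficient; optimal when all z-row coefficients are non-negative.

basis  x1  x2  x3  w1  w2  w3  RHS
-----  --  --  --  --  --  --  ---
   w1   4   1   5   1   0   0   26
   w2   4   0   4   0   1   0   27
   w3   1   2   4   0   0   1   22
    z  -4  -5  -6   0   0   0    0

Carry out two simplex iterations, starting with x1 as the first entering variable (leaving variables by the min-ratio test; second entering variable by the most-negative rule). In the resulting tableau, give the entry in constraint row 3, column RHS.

Ratio test on column x1 — row 1: 26/4 = 13/2; row 2: 27/4 = 27/4; row 3: 22/1 = 22. Minimum is 13/2 at row 1 (w1 leaves); pivot element 4.
Divide row 1 by 4; eliminate column x1 from the other rows.
Second iteration: most negative z-row entry is -4 in column x2, so x2 enters.
Ratio test on column x2 — row 1: (13/2)/(1/4) = 26; row 2: entry -1 ≤ 0; row 3: (31/2)/(7/4) = 62/7. Minimum is 62/7 at row 3 (w3 leaves); pivot element 7/4.
Divide row 3 by 7/4; eliminate column x2 from the other rows.
After both pivots, the entry at constraint row 3, column RHS is 62/7.

62/7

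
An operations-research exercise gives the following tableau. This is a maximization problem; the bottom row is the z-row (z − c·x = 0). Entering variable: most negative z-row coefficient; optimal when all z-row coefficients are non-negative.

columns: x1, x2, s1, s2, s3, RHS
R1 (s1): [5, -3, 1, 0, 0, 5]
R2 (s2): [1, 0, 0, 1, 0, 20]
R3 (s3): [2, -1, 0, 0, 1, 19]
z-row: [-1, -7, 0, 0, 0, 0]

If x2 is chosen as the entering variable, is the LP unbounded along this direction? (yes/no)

yes

Every constraint-row entry in column x2 is ≤ 0, so increasing x2 is unbounded.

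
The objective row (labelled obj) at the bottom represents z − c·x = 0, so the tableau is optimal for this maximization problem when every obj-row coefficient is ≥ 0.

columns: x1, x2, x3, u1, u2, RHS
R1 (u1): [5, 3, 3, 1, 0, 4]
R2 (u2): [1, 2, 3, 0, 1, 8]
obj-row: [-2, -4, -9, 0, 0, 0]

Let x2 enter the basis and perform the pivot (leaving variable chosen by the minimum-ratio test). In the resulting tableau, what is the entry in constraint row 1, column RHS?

Ratio test on column x2 — row 1: 4/3 = 4/3; row 2: 8/2 = 4. Minimum is 4/3 at row 1 (u1 leaves); pivot element 3.
Divide row 1 by 3; eliminate column x2 from the other rows.
In the new row 1, the RHS entry is the old entry divided by the pivot: 4/3 = 4/3.

4/3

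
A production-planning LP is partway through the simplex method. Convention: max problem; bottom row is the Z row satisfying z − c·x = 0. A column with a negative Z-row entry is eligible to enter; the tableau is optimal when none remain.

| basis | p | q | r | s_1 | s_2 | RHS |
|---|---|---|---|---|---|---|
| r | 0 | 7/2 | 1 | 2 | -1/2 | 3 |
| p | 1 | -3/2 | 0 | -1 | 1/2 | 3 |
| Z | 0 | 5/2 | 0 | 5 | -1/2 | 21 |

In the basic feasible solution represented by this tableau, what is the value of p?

3

p is basic (row 2); its value is the RHS of that row, 3.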